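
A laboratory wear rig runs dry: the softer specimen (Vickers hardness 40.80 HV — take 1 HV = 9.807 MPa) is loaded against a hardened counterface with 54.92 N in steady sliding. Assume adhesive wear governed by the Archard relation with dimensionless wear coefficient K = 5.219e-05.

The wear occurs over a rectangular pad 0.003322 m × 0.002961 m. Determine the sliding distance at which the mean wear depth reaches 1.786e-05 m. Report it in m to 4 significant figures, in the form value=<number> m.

value=24.52 m

Printed values are rounded, and the computation holds full precision; one final rounding: 4 significant digits.
Convert: Hardness H = 40.80 HV × 9.807 MPa/HV = 400.1 MPa = 4.001e+08 Pa.
Convert: Contact area A = 0.003322 m × 0.002961 m = 9.836e-06 m².
Collected in SI base units: W = 54.92 N, H = 4.001e+08 Pa, K = 5.219e-05.
Limit volume V_lim = h_lim·A = 1.786e-05 · 9.836e-06 = 1.757e-10 m³.
Inverting, life L = V_lim·H/(K·W) = 1.757e-10 · 4.001e+08 / (5.219e-05 · 54.92) = 24.52 m.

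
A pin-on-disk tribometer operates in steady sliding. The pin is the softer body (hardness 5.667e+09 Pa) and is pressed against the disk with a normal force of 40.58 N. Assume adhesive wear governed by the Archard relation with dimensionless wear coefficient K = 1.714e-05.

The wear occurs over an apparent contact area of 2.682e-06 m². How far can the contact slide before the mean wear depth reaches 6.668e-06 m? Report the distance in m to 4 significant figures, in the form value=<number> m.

The intermediates are printed rounded. All working math maintains exact precision. Rounded once at the end to four significant digits.
Working in SI base units: W = 40.58 N, H = 5.667e+09 Pa, K = 1.714e-05.
Volume at the limit: V_lim = h_lim·A = 6.668e-06 · 2.682e-06 = 1.788e-11 m³.
Sliding life L = V_lim·H/(K·W) = 1.788e-11 · 5.667e+09 / (1.714e-05 · 40.58) = 145.7 m.

value=145.7 m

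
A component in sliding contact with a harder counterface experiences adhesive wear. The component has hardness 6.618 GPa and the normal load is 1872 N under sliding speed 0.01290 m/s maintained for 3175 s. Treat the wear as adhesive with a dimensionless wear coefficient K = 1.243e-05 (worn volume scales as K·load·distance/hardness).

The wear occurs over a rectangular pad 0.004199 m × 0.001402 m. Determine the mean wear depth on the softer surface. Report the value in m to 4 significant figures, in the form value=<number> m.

value=2.446e-05 m

Intermediates are shown rounded. The algebra runs at full float precision; rounded just once: four significant digits.
Convert: The distance L = v·t = 0.01290 m/s × 3175 s = 40.96 m.
Convert: Hardness H = 6.618 GPa = 6.618e+09 Pa.
Convert: Contact area A = 0.004199 m × 0.001402 m = 5.887e-06 m².
As SI base values: W = 1872 N, H = 6.618e+09 Pa, K = 1.243e-05.
The Archard volume V = K·W·L/H = 1.243e-05 · 1872 · 40.96 / 6.618e+09 = 1.440e-10 m³.
Depth of wear h = V/A = 1.440e-10 / 5.887e-06 = 2.446e-05 m.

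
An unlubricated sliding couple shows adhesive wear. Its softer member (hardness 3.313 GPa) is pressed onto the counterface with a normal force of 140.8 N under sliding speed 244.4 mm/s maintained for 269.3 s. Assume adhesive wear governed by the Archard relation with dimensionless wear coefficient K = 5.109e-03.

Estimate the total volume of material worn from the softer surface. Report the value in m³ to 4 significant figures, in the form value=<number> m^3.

All working math keeps full float precision — intermediates are shown rounded — one final rounding to four significant digits.
Sliding speed v = 244.4 mm/s = 0.2444 m/s. Distance covered L = v·t = 0.2444 m/s × 269.3 s = 65.82 m.
Hardness H = 3.313 GPa = 3.313e+09 Pa.
Working in SI base units: W = 140.8 N, H = 3.313e+09 Pa, K = 5.109e-03.
Volume removed: V = K·W·L/H = 5.109e-03 · 140.8 · 65.82 / 3.313e+09 = 1.429e-08 m³.

value=1.429e-08 m^3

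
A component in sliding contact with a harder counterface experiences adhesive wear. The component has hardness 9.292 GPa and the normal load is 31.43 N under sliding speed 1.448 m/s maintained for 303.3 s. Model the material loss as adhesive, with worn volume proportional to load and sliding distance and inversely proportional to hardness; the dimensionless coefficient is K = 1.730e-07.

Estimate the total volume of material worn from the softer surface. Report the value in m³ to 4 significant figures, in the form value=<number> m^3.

Intermediate values are printed rounded; all working math carries exact precision. Rounded just once, at 4 significant digits.
Convert: Distance L = v·t = 1.448 m/s × 303.3 s = 439.2 m.
Convert: Hardness H = 9.292 GPa = 9.292e+09 Pa.
As SI base values: W = 31.43 N, H = 9.292e+09 Pa, K = 1.730e-07.
Worn volume V = K·W·L/H = 1.730e-07 · 31.43 · 439.2 / 9.292e+09 = 2.570e-13 m³.

value=2.570e-13 m^3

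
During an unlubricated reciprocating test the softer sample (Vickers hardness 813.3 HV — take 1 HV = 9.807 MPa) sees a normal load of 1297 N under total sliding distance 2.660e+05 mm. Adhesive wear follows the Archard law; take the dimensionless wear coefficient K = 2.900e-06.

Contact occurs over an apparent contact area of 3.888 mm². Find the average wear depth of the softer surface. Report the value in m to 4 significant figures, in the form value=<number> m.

All working math maintains exact precision; the intermediates are displayed rounded, and a lone final rounding, at four significant digits.
Convert: Distance L = 2.660e+05 mm = 266.0 m.
Convert: Hardness H = 813.3 HV × 9.807 MPa/HV = 7976 MPa = 7.976e+09 Pa.
Convert: Contact area A = 3.888 mm² = 3.888e-06 m².
In SI base units, W = 1297 N, H = 7.976e+09 Pa, K = 2.900e-06.
Wear volume V = K·W·L/H = 2.900e-06 · 1297 · 266.0 / 7.976e+09 = 1.254e-10 m³.
Depth h = V/A = 1.254e-10 / 3.888e-06 = 3.226e-05 m.

value=3.226e-05 m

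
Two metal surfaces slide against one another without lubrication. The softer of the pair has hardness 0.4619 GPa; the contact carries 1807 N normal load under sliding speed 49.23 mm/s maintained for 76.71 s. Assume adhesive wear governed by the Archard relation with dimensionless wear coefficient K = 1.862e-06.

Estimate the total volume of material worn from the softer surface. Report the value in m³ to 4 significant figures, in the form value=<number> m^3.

Intermediate values are shown rounded — all arithmetic holds full precision; rounded just once: four significant figures.
Convert: Sliding speed v = 49.23 mm/s = 0.04923 m/s. The distance L = v·t = 0.04923 m/s × 76.71 s = 3.776 m.
Convert: Hardness H = 0.4619 GPa = 4.619e+08 Pa.
Expressed in SI base units: W = 1807 N, H = 4.619e+08 Pa, K = 1.862e-06.
Worn volume V = K·W·L/H = 1.862e-06 · 1807 · 3.776 / 4.619e+08 = 2.751e-11 m³.

value=2.751e-11 m^3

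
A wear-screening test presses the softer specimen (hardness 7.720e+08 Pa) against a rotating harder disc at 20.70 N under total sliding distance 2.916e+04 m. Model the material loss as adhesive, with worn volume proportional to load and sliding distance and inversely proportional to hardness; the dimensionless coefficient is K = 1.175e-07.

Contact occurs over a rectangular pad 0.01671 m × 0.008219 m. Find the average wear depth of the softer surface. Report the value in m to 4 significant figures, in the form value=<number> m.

value=6.689e-07 m

The intermediates are printed rounded — every step carries full precision; one last rounding: 4 significant digits.
Contact area A = 0.01671 m × 0.008219 m = 1.373e-04 m².
SI base units throughout: W = 20.70 N, H = 7.720e+08 Pa, K = 1.175e-07.
Worn volume V = K·W·L/H = 1.175e-07 · 20.70 · 2.916e+04 / 7.720e+08 = 9.187e-11 m³.
Average depth h = V/A = 9.187e-11 / 1.373e-04 = 6.689e-07 m.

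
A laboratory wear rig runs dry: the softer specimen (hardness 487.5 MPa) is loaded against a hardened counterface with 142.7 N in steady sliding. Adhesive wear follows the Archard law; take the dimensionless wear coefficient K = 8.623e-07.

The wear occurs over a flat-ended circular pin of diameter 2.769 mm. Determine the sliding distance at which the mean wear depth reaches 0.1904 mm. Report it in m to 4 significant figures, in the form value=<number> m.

All arithmetic carries full float precision — intermediate values are displayed rounded — one last rounding to four significant digits.
Convert: Hardness H = 487.5 MPa = 4.875e+08 Pa.
Convert: Pin diameter d = 2.769 mm = 0.002769 m. Contact area A = π·d²/4 = π·(0.002769 m)²/4 = 6.022e-06 m².
Convert: Depth limit h_lim = 0.1904 mm = 1.904e-04 m.
Collected in SI base units: W = 142.7 N, H = 4.875e+08 Pa, K = 8.623e-07.
At the depth limit, V_lim = h_lim·A = 1.904e-04 · 6.022e-06 = 1.147e-09 m³.
So the life L = V_lim·H/(K·W) = 1.147e-09 · 4.875e+08 / (8.623e-07 · 142.7) = 4543 m.

value=4543 m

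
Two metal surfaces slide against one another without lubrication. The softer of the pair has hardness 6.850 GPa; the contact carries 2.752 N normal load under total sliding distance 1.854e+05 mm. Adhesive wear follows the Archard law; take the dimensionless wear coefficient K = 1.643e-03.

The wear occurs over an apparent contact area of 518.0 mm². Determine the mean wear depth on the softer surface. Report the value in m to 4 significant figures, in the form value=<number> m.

The computation holds full precision; intermediates are shown rounded, and one final rounding to 4 significant digits.
Convert: Total distance L = 1.854e+05 mm = 185.4 m.
Convert: Hardness H = 6.850 GPa = 6.850e+09 Pa.
Convert: Contact area A = 518.0 mm² = 5.180e-04 m².
Restated in SI base units: W = 2.752 N, H = 6.850e+09 Pa, K = 1.643e-03.
Apply Archard: V = K·W·L/H = 1.643e-03 · 2.752 · 185.4 / 6.850e+09 = 1.224e-10 m³.
Depth of wear h = V/A = 1.224e-10 / 5.180e-04 = 2.363e-07 m.

value=2.363e-07 m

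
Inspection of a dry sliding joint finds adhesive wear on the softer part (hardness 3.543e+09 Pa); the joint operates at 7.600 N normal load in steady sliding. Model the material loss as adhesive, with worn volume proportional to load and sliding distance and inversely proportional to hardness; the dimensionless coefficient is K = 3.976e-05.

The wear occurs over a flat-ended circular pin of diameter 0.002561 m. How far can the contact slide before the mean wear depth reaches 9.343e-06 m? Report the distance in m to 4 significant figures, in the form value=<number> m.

value=564.3 m

All arithmetic runs at full precision; intermediate values are printed rounded — a lone final rounding: four significant digits.
Contact area A = π·d²/4 = π·(0.002561 m)²/4 = 5.151e-06 m².
Collected in SI base units: W = 7.600 N, H = 3.543e+09 Pa, K = 3.976e-05.
At the depth limit, V_lim = h_lim·A = 9.343e-06 · 5.151e-06 = 4.813e-11 m³.
Life L = V_lim·H/(K·W) = 4.813e-11 · 3.543e+09 / (3.976e-05 · 7.600) = 564.3 m.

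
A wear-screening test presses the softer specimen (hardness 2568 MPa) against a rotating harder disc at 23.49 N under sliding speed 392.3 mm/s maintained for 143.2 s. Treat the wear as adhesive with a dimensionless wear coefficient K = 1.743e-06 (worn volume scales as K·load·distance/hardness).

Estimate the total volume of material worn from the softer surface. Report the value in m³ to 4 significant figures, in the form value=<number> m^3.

The computation holds full float precision, and intermediate values appear rounded, and a lone final rounding to 4 significant digits.
Convert: Sliding speed v = 392.3 mm/s = 0.3923 m/s. Path length L = v·t = 0.3923 m/s × 143.2 s = 56.18 m.
Convert: Hardness H = 2568 MPa = 2.568e+09 Pa.
In SI base units: W = 23.49 N, H = 2.568e+09 Pa, K = 1.743e-06.
By Archard's law, V = K·W·L/H = 1.743e-06 · 23.49 · 56.18 / 2.568e+09 = 8.957e-13 m³.

value=8.957e-13 m^3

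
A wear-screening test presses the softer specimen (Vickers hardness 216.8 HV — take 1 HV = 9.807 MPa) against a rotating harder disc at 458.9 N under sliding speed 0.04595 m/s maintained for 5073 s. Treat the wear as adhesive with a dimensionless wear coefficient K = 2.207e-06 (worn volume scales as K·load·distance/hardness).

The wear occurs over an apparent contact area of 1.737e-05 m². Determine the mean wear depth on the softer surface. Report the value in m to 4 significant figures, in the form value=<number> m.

value=6.393e-06 m

Intermediates are shown rounded; the computation maintains exact precision; rounded just once to four significant digits.
The distance L = v·t = 0.04595 m/s × 5073 s = 233.1 m.
Hardness H = 216.8 HV × 9.807 MPa/HV = 2126 MPa = 2.126e+09 Pa.
Expressed in SI base units: W = 458.9 N, H = 2.126e+09 Pa, K = 2.207e-06.
Worn volume V = K·W·L/H = 2.207e-06 · 458.9 · 233.1 / 2.126e+09 = 1.110e-10 m³.
Wear depth h = V/A = 1.110e-10 / 1.737e-05 = 6.393e-06 m.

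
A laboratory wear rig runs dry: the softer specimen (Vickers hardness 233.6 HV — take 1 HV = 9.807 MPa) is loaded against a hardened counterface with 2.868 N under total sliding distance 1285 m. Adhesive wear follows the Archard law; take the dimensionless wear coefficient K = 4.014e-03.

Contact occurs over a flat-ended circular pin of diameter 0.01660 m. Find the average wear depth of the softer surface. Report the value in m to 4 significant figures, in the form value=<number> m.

The intermediates appear rounded — all working math holds exact precision, and rounded just once to 4 significant digits.
Hardness H = 233.6 HV × 9.807 MPa/HV = 2291 MPa = 2.291e+09 Pa.
Contact area A = π·d²/4 = π·(0.01660 m)²/4 = 2.164e-04 m².
In SI base units: W = 2.868 N, H = 2.291e+09 Pa, K = 4.014e-03.
By Archard's law, V = K·W·L/H = 4.014e-03 · 2.868 · 1285 / 2.291e+09 = 6.457e-09 m³.
Depth h = V/A = 6.457e-09 / 2.164e-04 = 2.984e-05 m.

value=2.984e-05 m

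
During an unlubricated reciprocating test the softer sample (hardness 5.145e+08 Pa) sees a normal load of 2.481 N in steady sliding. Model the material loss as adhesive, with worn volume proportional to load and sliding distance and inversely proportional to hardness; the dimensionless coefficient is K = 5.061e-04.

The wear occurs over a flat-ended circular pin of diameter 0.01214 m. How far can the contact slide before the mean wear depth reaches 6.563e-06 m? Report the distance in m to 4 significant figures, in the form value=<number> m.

Every step carries full float precision; printed values are rounded — rounded just once: 4 significant figures.
Convert: Contact area A = π·d²/4 = π·(0.01214 m)²/4 = 1.158e-04 m².
Restated in SI base units: W = 2.481 N, H = 5.145e+08 Pa, K = 5.061e-04.
Wearable volume V_lim = h_lim·A = 6.563e-06 · 1.158e-04 = 7.597e-10 m³.
Inverting, life L = V_lim·H/(K·W) = 7.597e-10 · 5.145e+08 / (5.061e-04 · 2.481) = 311.3 m.

value=311.3 m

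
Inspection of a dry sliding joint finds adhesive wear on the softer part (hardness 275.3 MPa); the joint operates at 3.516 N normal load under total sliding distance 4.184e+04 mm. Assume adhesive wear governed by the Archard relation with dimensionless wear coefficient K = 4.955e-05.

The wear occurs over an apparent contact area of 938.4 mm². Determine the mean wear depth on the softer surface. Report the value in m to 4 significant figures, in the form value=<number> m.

All working math carries exact precision. Intermediate values are displayed rounded. Rounded just once: 4 significant digits.
Path length L = 4.184e+04 mm = 41.84 m.
Hardness H = 275.3 MPa = 2.753e+08 Pa.
Contact area A = 938.4 mm² = 9.384e-04 m².
Working in SI base units: W = 3.516 N, H = 2.753e+08 Pa, K = 4.955e-05.
Archard relation: V = K·W·L/H = 4.955e-05 · 3.516 · 41.84 / 2.753e+08 = 2.648e-11 m³.
Wear depth h = V/A = 2.648e-11 / 9.384e-04 = 2.822e-08 m.

value=2.822e-08 m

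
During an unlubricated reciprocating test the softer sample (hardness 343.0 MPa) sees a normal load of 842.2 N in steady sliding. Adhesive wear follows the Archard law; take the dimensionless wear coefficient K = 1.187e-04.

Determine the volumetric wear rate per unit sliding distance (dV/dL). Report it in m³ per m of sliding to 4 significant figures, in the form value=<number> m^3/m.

value=2.915e-10 m^3/m

Displayed values are rounded, and all arithmetic keeps exact precision — one final rounding to four significant digits.
Convert: Hardness H = 343.0 MPa = 3.430e+08 Pa.
In SI base units, W = 842.2 N, H = 3.430e+08 Pa, K = 1.187e-04.
Sliding wear rate dV/dL = K·W/H — distance-free: 1.187e-04 · 842.2 / 3.430e+08 = 2.915e-10 m³/m.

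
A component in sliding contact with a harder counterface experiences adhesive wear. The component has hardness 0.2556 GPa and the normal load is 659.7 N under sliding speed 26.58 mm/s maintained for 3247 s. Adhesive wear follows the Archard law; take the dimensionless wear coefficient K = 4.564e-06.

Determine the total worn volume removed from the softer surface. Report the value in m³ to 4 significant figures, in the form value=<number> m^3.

Intermediate values are displayed rounded; all arithmetic maintains full precision; rounded just once to 4 significant digits.
Convert: Sliding speed v = 26.58 mm/s = 0.02658 m/s. The distance L = v·t = 0.02658 m/s × 3247 s = 86.31 m.
Convert: Hardness H = 0.2556 GPa = 2.556e+08 Pa.
Working in SI base units: W = 659.7 N, H = 2.556e+08 Pa, K = 4.564e-06.
Archard volume V = K·W·L/H = 4.564e-06 · 659.7 · 86.31 / 2.556e+08 = 1.017e-09 m³.

value=1.017e-09 m^3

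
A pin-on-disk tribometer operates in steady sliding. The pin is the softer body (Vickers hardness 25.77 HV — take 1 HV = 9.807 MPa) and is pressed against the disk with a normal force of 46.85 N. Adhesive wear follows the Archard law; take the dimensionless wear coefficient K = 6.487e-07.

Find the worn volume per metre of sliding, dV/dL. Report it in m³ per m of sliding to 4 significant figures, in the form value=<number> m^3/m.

Every step runs at full precision, and intermediates are printed rounded, and one last rounding to 4 significant digits.
Hardness H = 25.77 HV × 9.807 MPa/HV = 252.7 MPa = 2.527e+08 Pa.
Expressed in SI base units: W = 46.85 N, H = 2.527e+08 Pa, K = 6.487e-07.
Rate of wear dV/dL = K·W/H, per unit distance: 6.487e-07 · 46.85 / 2.527e+08 = 1.203e-13 m³/m.

value=1.203e-13 m^3/m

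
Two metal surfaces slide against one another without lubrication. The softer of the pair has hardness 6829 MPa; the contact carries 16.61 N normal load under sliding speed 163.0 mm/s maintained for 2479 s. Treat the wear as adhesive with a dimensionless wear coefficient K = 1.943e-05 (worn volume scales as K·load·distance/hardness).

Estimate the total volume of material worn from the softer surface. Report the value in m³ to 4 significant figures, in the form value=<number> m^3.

value=1.910e-11 m^3

Every step runs at exact precision; intermediate values are printed rounded — one last rounding to four significant digits.
Convert: Sliding speed v = 163.0 mm/s = 0.1630 m/s. Distance L = v·t = 0.1630 m/s × 2479 s = 404.1 m.
Convert: Hardness H = 6829 MPa = 6.829e+09 Pa.
SI base units throughout: W = 16.61 N, H = 6.829e+09 Pa, K = 1.943e-05.
Wear volume V = K·W·L/H = 1.943e-05 · 16.61 · 404.1 / 6.829e+09 = 1.910e-11 m³.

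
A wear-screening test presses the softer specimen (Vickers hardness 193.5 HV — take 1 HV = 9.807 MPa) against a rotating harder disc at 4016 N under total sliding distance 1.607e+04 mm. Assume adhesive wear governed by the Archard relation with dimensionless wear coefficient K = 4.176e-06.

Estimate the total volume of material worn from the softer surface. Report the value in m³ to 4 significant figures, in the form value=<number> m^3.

The algebra carries full float precision, and intermediate values are shown rounded. Rounded once at the end: 4 significant figures.
Convert: Total distance L = 1.607e+04 mm = 16.07 m.
Convert: Hardness H = 193.5 HV × 9.807 MPa/HV = 1898 MPa = 1.898e+09 Pa.
Restated in SI base units: W = 4016 N, H = 1.898e+09 Pa, K = 4.176e-06.
The Archard volume V = K·W·L/H = 4.176e-06 · 4016 · 16.07 / 1.898e+09 = 1.420e-10 m³.

value=1.420e-10 m^3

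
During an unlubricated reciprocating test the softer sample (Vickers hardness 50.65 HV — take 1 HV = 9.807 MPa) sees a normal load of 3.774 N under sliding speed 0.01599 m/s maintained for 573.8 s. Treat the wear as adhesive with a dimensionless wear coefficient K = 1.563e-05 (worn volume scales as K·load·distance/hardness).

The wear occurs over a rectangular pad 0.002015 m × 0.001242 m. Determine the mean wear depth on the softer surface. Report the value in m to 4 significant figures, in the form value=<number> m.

The intermediates are printed rounded. Each operation carries exact precision. Rounded just once: four significant digits.
Convert: The distance L = v·t = 0.01599 m/s × 573.8 s = 9.175 m.
Convert: Hardness H = 50.65 HV × 9.807 MPa/HV = 496.7 MPa = 4.967e+08 Pa.
Convert: Contact area A = 0.002015 m × 0.001242 m = 2.503e-06 m².
SI base units throughout: W = 3.774 N, H = 4.967e+08 Pa, K = 1.563e-05.
Archard relation: V = K·W·L/H = 1.563e-05 · 3.774 · 9.175 / 4.967e+08 = 1.090e-12 m³.
Average depth h = V/A = 1.090e-12 / 2.503e-06 = 4.354e-07 m.

value=4.354e-07 m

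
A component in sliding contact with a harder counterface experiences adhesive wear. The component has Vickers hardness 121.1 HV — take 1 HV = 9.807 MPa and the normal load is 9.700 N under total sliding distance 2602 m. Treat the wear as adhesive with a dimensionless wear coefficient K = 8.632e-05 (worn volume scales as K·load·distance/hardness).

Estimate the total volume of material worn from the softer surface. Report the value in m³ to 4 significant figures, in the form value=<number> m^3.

value=1.834e-09 m^3

All arithmetic maintains full float precision, and intermediates are printed rounded, and a lone final rounding: four significant figures.
Convert: Hardness H = 121.1 HV × 9.807 MPa/HV = 1188 MPa = 1.188e+09 Pa.
Working in SI base units: W = 9.700 N, H = 1.188e+09 Pa, K = 8.632e-05.
The Archard volume V = K·W·L/H = 8.632e-05 · 9.700 · 2602 / 1.188e+09 = 1.834e-09 m³.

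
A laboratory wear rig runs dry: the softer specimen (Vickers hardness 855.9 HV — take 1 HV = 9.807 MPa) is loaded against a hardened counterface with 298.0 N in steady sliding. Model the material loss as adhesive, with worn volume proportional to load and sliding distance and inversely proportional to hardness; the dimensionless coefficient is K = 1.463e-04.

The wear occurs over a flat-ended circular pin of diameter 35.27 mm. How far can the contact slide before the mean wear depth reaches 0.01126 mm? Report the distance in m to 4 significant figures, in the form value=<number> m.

All working math carries exact precision — displayed values are rounded — one last rounding to 4 significant digits.
Convert: Hardness H = 855.9 HV × 9.807 MPa/HV = 8394 MPa = 8.394e+09 Pa.
Convert: Pin diameter d = 35.27 mm = 0.03527 m. Contact area A = π·d²/4 = π·(0.03527 m)²/4 = 9.770e-04 m².
Convert: Depth limit h_lim = 0.01126 mm = 1.126e-05 m.
Expressed in SI base units: W = 298.0 N, H = 8.394e+09 Pa, K = 1.463e-04.
Limit volume V_lim = h_lim·A = 1.126e-05 · 9.770e-04 = 1.100e-08 m³.
So the life L = V_lim·H/(K·W) = 1.100e-08 · 8.394e+09 / (1.463e-04 · 298.0) = 2118 m.

value=2118 m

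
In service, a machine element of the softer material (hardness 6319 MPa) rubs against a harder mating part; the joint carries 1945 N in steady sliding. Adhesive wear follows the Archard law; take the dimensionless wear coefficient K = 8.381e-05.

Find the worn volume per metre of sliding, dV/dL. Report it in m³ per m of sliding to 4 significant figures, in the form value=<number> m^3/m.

value=2.580e-11 m^3/m

Every step runs at full float precision — shown intermediates are rounded. Rounded just once to four significant figures.
Hardness H = 6319 MPa = 6.319e+09 Pa.
Collected in SI base units: W = 1945 N, H = 6.319e+09 Pa, K = 8.381e-05.
Volumetric rate dV/dL = K·W/H (no L dependence): 8.381e-05 · 1945 / 6.319e+09 = 2.580e-11 m³/m.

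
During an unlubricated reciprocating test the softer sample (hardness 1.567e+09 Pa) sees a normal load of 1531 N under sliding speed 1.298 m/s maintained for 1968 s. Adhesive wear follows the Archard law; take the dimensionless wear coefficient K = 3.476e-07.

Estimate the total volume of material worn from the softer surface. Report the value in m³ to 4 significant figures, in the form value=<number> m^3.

value=8.675e-10 m^3

The intermediates are displayed rounded — every step maintains full float precision; one last rounding, at four significant digits.
Convert: Path length L = v·t = 1.298 m/s × 1968 s = 2554 m.
Working in SI base units: W = 1531 N, H = 1.567e+09 Pa, K = 3.476e-07.
Apply Archard: V = K·W·L/H = 3.476e-07 · 1531 · 2554 / 1.567e+09 = 8.675e-10 m³.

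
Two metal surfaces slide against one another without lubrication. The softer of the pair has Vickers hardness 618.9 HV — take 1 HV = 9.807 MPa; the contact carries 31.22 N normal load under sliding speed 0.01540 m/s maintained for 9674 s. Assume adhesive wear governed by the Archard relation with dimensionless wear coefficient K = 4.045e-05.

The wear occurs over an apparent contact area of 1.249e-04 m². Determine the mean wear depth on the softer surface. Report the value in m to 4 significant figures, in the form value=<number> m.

value=2.482e-07 m

Quoted intermediates are rounded. Every step carries full precision. Rounded once at the end: four significant digits.
Convert: Path length L = v·t = 0.01540 m/s × 9674 s = 149.0 m.
Convert: Hardness H = 618.9 HV × 9.807 MPa/HV = 6070 MPa = 6.070e+09 Pa.
SI base units throughout: W = 31.22 N, H = 6.070e+09 Pa, K = 4.045e-05.
Archard volume V = K·W·L/H = 4.045e-05 · 31.22 · 149.0 / 6.070e+09 = 3.100e-11 m³.
Mean wear depth h = V/A = 3.100e-11 / 1.249e-04 = 2.482e-07 m.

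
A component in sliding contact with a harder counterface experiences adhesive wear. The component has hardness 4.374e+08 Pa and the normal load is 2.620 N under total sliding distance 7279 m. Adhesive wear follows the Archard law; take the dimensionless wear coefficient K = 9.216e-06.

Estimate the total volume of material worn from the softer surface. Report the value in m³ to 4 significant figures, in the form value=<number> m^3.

Each operation holds full precision; printed values are rounded, and rounded just once: four significant digits.
SI base units throughout: W = 2.620 N, H = 4.374e+08 Pa, K = 9.216e-06.
The Archard volume V = K·W·L/H = 9.216e-06 · 2.620 · 7279 / 4.374e+08 = 4.018e-10 m³.

value=4.018e-10 m^3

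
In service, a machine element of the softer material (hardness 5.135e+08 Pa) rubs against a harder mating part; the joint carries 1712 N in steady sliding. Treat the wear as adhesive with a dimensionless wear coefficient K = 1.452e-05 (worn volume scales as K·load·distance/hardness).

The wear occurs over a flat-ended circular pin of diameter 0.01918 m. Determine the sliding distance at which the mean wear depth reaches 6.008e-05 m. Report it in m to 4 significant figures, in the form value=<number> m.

The intermediates appear rounded; each operation holds full precision. Rounded just once to four significant digits.
Contact area A = π·d²/4 = π·(0.01918 m)²/4 = 2.889e-04 m².
Collected in SI base units: W = 1712 N, H = 5.135e+08 Pa, K = 1.452e-05.
Permissible volume V_lim = h_lim·A = 6.008e-05 · 2.889e-04 = 1.736e-08 m³.
Thus life L = V_lim·H/(K·W) = 1.736e-08 · 5.135e+08 / (1.452e-05 · 1712) = 358.6 m.

value=358.6 m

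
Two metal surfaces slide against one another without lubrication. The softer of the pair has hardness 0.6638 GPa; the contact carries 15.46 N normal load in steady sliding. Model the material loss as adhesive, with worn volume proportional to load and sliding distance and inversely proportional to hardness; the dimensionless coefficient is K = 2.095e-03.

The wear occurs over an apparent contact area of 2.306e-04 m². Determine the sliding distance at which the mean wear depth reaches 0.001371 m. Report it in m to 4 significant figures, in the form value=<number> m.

Intermediate values are displayed rounded; each operation holds full precision; rounded just once: 4 significant figures.
Hardness H = 0.6638 GPa = 6.638e+08 Pa.
In SI base units, W = 15.46 N, H = 6.638e+08 Pa, K = 2.095e-03.
Allowed volume V_lim = h_lim·A = 0.001371 · 2.306e-04 = 3.162e-07 m³.
Life L = V_lim·H/(K·W) = 3.162e-07 · 6.638e+08 / (2.095e-03 · 15.46) = 6479 m.

value=6479 m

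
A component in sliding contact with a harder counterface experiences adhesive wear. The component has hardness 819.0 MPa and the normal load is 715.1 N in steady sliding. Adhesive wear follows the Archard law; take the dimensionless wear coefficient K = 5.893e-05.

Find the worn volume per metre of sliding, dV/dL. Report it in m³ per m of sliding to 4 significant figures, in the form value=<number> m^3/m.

value=5.145e-11 m^3/m

The algebra runs at exact precision; the intermediates are shown rounded, and rounded once at the end: 4 significant figures.
Convert: Hardness H = 819.0 MPa = 8.190e+08 Pa.
In SI base units: W = 715.1 N, H = 8.190e+08 Pa, K = 5.893e-05.
Sliding wear rate dV/dL = K·W/H (no L dependence): 5.893e-05 · 715.1 / 8.190e+08 = 5.145e-11 m³/m.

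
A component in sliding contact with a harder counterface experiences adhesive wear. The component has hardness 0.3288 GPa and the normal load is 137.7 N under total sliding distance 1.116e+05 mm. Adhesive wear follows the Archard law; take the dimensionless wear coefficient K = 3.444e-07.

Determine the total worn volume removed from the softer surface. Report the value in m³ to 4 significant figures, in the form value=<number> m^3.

value=1.610e-11 m^3

All working math maintains exact precision — printed values are rounded, and one last rounding to 4 significant figures.
Total distance L = 1.116e+05 mm = 111.6 m.
Hardness H = 0.3288 GPa = 3.288e+08 Pa.
In SI base units: W = 137.7 N, H = 3.288e+08 Pa, K = 3.444e-07.
Worn volume V = K·W·L/H = 3.444e-07 · 137.7 · 111.6 / 3.288e+08 = 1.610e-11 m³.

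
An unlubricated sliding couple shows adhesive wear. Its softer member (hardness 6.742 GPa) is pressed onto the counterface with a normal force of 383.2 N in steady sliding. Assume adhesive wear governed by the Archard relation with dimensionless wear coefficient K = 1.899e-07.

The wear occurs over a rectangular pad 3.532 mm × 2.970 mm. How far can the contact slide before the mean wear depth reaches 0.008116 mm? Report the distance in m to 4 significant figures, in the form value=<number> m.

All arithmetic keeps full float precision; the intermediates appear rounded, and one final rounding: 4 significant digits.
Hardness H = 6.742 GPa = 6.742e+09 Pa.
Pad sides 3.532 mm × 2.970 mm = 0.003532 m × 0.002970 m. Contact area A = 0.003532 m × 0.002970 m = 1.049e-05 m².
Depth limit h_lim = 0.008116 mm = 8.116e-06 m.
SI base units throughout: W = 383.2 N, H = 6.742e+09 Pa, K = 1.899e-07.
Volume at the limit: V_lim = h_lim·A = 8.116e-06 · 1.049e-05 = 8.514e-11 m³.
Thus life L = V_lim·H/(K·W) = 8.514e-11 · 6.742e+09 / (1.899e-07 · 383.2) = 7888 m.

value=7888 m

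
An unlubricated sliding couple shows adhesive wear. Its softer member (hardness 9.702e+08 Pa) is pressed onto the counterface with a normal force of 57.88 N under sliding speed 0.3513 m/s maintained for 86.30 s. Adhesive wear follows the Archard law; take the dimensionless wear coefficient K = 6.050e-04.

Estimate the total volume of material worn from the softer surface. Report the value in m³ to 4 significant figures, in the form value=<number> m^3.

All arithmetic keeps full float precision. Intermediates are printed rounded; one last rounding to 4 significant figures.
Sliding distance L = v·t = 0.3513 m/s × 86.30 s = 30.32 m.
Expressed in SI base units: W = 57.88 N, H = 9.702e+08 Pa, K = 6.050e-04.
Volume removed: V = K·W·L/H = 6.050e-04 · 57.88 · 30.32 / 9.702e+08 = 1.094e-09 m³.

value=1.094e-09 m^3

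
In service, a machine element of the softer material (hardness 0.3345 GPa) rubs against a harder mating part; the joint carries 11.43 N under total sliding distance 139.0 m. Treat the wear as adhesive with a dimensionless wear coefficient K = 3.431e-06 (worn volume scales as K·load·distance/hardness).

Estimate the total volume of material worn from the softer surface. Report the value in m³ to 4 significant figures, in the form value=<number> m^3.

The intermediates are displayed rounded, and the computation holds full precision; a lone final rounding, at 4 significant figures.
Convert: Hardness H = 0.3345 GPa = 3.345e+08 Pa.
SI base units throughout: W = 11.43 N, H = 3.345e+08 Pa, K = 3.431e-06.
Apply Archard: V = K·W·L/H = 3.431e-06 · 11.43 · 139.0 / 3.345e+08 = 1.630e-11 m³.

value=1.630e-11 m^3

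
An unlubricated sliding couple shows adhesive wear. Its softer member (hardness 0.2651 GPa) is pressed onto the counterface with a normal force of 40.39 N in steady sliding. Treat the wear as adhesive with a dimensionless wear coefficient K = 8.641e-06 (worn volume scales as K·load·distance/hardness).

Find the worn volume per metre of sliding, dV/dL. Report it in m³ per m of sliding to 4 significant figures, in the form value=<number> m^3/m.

value=1.317e-12 m^3/m

The computation keeps full precision, and quoted intermediates are rounded. Rounded once at the end: four significant figures.
Hardness H = 0.2651 GPa = 2.651e+08 Pa.
In SI base units: W = 40.39 N, H = 2.651e+08 Pa, K = 8.641e-06.
Volumetric rate dV/dL = K·W/H, per unit distance: 8.641e-06 · 40.39 / 2.651e+08 = 1.317e-12 m³/m.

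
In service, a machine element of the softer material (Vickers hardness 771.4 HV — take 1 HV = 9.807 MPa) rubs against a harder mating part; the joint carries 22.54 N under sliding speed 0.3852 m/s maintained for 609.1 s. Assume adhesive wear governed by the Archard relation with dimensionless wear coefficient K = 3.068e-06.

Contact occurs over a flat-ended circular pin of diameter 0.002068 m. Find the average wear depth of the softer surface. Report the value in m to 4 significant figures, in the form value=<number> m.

Intermediates are displayed rounded, and all working math runs at exact precision — a lone final rounding to four significant digits.
Distance covered L = v·t = 0.3852 m/s × 609.1 s = 234.6 m.
Hardness H = 771.4 HV × 9.807 MPa/HV = 7565 MPa = 7.565e+09 Pa.
Contact area A = π·d²/4 = π·(0.002068 m)²/4 = 3.359e-06 m².
Expressed in SI base units: W = 22.54 N, H = 7.565e+09 Pa, K = 3.068e-06.
Archard volume V = K·W·L/H = 3.068e-06 · 22.54 · 234.6 / 7.565e+09 = 2.145e-12 m³.
Mean wear depth h = V/A = 2.145e-12 / 3.359e-06 = 6.385e-07 m.

value=6.385e-07 m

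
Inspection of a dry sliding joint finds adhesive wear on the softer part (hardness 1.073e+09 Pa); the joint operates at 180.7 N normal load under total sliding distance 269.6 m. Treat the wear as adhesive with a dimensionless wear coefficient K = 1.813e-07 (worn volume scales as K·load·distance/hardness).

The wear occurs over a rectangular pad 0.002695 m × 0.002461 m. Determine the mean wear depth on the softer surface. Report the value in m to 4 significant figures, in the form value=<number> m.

Quoted intermediates are rounded; all arithmetic maintains full float precision, and a single final rounding, at four significant digits.
Contact area A = 0.002695 m × 0.002461 m = 6.632e-06 m².
As SI base values: W = 180.7 N, H = 1.073e+09 Pa, K = 1.813e-07.
The Archard volume V = K·W·L/H = 1.813e-07 · 180.7 · 269.6 / 1.073e+09 = 8.231e-12 m³.
Mean wear depth h = V/A = 8.231e-12 / 6.632e-06 = 1.241e-06 m.

value=1.241e-06 m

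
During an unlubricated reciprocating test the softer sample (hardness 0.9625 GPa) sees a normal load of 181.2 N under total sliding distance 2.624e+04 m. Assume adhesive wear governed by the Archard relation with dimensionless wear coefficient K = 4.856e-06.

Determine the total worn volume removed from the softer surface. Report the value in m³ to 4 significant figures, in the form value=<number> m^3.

value=2.399e-08 m^3

Intermediates are printed rounded, and all arithmetic holds exact precision — a lone final rounding: 4 significant digits.
Convert: Hardness H = 0.9625 GPa = 9.625e+08 Pa.
As SI base values: W = 181.2 N, H = 9.625e+08 Pa, K = 4.856e-06.
The Archard volume V = K·W·L/H = 4.856e-06 · 181.2 · 2.624e+04 / 9.625e+08 = 2.399e-08 m³.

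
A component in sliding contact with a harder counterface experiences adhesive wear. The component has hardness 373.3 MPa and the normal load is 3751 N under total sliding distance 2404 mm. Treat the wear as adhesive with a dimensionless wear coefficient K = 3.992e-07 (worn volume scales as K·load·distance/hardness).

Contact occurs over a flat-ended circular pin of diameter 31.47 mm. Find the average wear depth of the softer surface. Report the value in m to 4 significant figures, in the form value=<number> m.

value=1.240e-08 m

Intermediate values are displayed rounded, and all working math runs at exact precision. Rounded once at the end to 4 significant digits.
Convert: Sliding distance L = 2404 mm = 2.404 m.
Convert: Hardness H = 373.3 MPa = 3.733e+08 Pa.
Convert: Pin diameter d = 31.47 mm = 0.03147 m. Contact area A = π·d²/4 = π·(0.03147 m)²/4 = 7.778e-04 m².
SI base units throughout: W = 3751 N, H = 3.733e+08 Pa, K = 3.992e-07.
By Archard's law, V = K·W·L/H = 3.992e-07 · 3751 · 2.404 / 3.733e+08 = 9.643e-12 m³.
Mean wear depth h = V/A = 9.643e-12 / 7.778e-04 = 1.240e-08 m.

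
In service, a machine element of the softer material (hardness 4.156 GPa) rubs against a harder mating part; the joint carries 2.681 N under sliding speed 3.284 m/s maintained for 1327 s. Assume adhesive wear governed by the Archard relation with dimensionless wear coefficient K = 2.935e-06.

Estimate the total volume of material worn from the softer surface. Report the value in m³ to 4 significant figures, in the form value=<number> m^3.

All arithmetic keeps exact precision. Intermediate values are displayed rounded — a lone final rounding: 4 significant figures.
Total distance L = v·t = 3.284 m/s × 1327 s = 4358 m.
Hardness H = 4.156 GPa = 4.156e+09 Pa.
As SI base values: W = 2.681 N, H = 4.156e+09 Pa, K = 2.935e-06.
The Archard volume V = K·W·L/H = 2.935e-06 · 2.681 · 4358 / 4.156e+09 = 8.251e-12 m³.

value=8.251e-12 m^3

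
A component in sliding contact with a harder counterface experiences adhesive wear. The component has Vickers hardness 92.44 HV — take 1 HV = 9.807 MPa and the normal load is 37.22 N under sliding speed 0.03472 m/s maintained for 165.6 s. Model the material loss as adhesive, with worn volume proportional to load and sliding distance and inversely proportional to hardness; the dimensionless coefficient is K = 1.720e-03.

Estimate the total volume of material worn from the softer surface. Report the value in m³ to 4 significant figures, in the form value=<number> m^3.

Intermediates are displayed rounded, and the computation runs at full precision, and one last rounding: 4 significant digits.
Convert: The distance L = v·t = 0.03472 m/s × 165.6 s = 5.750 m.
Convert: Hardness H = 92.44 HV × 9.807 MPa/HV = 906.6 MPa = 9.066e+08 Pa.
Expressed in SI base units: W = 37.22 N, H = 9.066e+08 Pa, K = 1.720e-03.
Archard relation: V = K·W·L/H = 1.720e-03 · 37.22 · 5.750 / 9.066e+08 = 4.060e-10 m³.

value=4.060e-10 m^3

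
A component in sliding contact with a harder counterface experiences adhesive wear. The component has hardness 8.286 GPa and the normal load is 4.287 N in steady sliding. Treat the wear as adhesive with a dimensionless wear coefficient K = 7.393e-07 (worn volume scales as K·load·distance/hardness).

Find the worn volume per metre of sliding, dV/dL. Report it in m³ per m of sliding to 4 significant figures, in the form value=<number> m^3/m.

value=3.825e-16 m^3/m

Each operation keeps full precision — intermediate values are printed rounded. Rounded just once: four significant digits.
Convert: Hardness H = 8.286 GPa = 8.286e+09 Pa.
In SI base units: W = 4.287 N, H = 8.286e+09 Pa, K = 7.393e-07.
Volumetric rate dV/dL = K·W/H: 7.393e-07 · 4.287 / 8.286e+09 = 3.825e-16 m³/m.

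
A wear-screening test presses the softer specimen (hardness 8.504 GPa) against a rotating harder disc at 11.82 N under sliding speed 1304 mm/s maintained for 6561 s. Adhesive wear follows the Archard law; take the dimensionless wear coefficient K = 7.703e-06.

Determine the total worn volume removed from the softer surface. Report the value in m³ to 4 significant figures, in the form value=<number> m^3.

The algebra runs at full float precision; the intermediates are displayed rounded, and a lone final rounding, at four significant digits.
Sliding speed v = 1304 mm/s = 1.304 m/s. The distance L = v·t = 1.304 m/s × 6561 s = 8556 m.
Hardness H = 8.504 GPa = 8.504e+09 Pa.
In SI base units, W = 11.82 N, H = 8.504e+09 Pa, K = 7.703e-06.
By Archard's law, V = K·W·L/H = 7.703e-06 · 11.82 · 8556 / 8.504e+09 = 9.160e-11 m³.

value=9.160e-11 m^3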